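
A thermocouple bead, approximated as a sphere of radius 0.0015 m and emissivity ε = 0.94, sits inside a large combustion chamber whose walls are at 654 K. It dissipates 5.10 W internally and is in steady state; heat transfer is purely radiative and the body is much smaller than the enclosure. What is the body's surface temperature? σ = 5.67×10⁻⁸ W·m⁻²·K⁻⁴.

T ≈ 1370 K

For a small grey body in a large enclosure, net radiated power = εσA(T⁴ − T_w⁴).
Steady state: P = εσA(T⁴ − T_w⁴) with A = 4πr² = 2.827×10⁻⁵ m².
T⁴ = P/(εσA) + T_w⁴ = 5.10/(0.94·5.67×10⁻⁸·2.827×10⁻⁵) + (654)⁴
    = 3.384×10¹² + 1.829×10¹¹ = 3.567×10¹² K⁴.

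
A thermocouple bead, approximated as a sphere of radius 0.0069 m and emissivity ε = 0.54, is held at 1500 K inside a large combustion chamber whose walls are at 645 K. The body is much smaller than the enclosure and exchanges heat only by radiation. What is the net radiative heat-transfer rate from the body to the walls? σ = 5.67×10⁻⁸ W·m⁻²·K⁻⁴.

P_net ≈ 89.6 W

For a small grey body in a large enclosure: P_net = εσA(T_body⁴ − T_wall⁴).
A = 4πr² = 5.983×10⁻⁴ m²; T_body⁴ − T_wall⁴ = 5.062×10¹² − 1.731×10¹¹ = 4.889×10¹² K⁴.
|P_net| = 0.54·5.67×10⁻⁸·5.983×10⁻⁴·4.889×10¹².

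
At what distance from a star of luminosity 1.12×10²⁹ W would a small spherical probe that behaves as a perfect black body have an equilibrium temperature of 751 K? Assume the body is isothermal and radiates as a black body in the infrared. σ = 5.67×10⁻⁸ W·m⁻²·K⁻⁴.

d ≈ 3.51×10¹¹ m

For an isothermal black-emitting sphere, (1−a)S·πr² = σ·4πr²·T⁴ ⇒ S = 4σT⁴/(1−a).
S = 4·5.67×10⁻⁸·(751)⁴/1.00 = 72140 W/m².
Flux falls as S = L/(4πd²), so d = √(L/(4πS)) = √(1.12×10²⁹/(4π·72140)).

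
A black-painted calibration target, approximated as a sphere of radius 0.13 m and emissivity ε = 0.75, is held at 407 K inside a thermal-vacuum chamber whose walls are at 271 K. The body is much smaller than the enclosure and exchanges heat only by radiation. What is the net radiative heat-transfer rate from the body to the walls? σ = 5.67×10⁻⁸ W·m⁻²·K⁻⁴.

P_net ≈ 199 W

For a small grey body in a large enclosure: P_net = εσA(T_body⁴ − T_wall⁴).
A = 4πr² = 0.2124 m²; T_body⁴ − T_wall⁴ = 2.744×10¹⁰ − 5.394×10⁹ = 2.205×10¹⁰ K⁴.
|P_net| = 0.75·5.67×10⁻⁸·0.2124·2.205×10¹⁰.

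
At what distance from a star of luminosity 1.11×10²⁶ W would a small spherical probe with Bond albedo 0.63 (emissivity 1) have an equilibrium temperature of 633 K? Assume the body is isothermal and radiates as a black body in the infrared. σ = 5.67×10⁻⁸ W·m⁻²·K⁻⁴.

d ≈ 9.47×10⁹ m

For an isothermal black-emitting sphere, (1−a)S·πr² = σ·4πr²·T⁴ ⇒ S = 4σT⁴/(1−a).
S = 4·5.67×10⁻⁸·(633)⁴/0.370 = 98410 W/m².
Flux falls as S = L/(4πd²), so d = √(L/(4πS)) = √(1.11×10²⁶/(4π·98410)).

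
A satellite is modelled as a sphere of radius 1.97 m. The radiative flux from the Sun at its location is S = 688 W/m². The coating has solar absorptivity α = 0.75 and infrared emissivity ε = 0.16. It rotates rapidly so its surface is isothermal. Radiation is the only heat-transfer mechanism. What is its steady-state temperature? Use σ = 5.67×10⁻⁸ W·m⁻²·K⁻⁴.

At equilibrium, absorbed power = emitted power.
Absorbing cross-section = πr² = 12.19 m²; emitting surface = 4πr² = 48.77 m² (ratio 4).
αS·A_cross = εσ·A_surf·T⁴  ⇒  T⁴ = αS/(ε·4σ).
T⁴ = 0.750·688/(0.16·4·5.67×10⁻⁸) = 1.422×10¹⁰ K⁴.
T = (1.422×10¹⁰)^(1/4).

T ≈ 345 K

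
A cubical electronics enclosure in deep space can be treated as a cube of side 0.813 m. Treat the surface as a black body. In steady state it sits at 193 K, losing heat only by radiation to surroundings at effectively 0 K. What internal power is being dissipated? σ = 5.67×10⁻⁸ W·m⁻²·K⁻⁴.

Steady state: P = εσA T⁴.
A = 6L² = 3.966 m²; T⁴ = (193)⁴ = 1.387×10⁹ K⁴.
P = 1.0 × 5.67×10⁻⁸ × 3.966 × 1.387×10⁹.

P ≈ 312 W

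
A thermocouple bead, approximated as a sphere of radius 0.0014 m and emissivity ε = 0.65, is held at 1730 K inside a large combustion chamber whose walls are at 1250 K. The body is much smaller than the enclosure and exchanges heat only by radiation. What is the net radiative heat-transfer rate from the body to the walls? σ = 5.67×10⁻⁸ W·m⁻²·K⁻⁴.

P_net ≈ 5.91 W

For a small grey body in a large enclosure: P_net = εσA(T_body⁴ − T_wall⁴).
A = 4πr² = 2.463×10⁻⁵ m²; T_body⁴ − T_wall⁴ = 8.957×10¹² − 2.441×10¹² = 6.516×10¹² K⁴.
|P_net| = 0.65·5.67×10⁻⁸·2.463×10⁻⁵·6.516×10¹².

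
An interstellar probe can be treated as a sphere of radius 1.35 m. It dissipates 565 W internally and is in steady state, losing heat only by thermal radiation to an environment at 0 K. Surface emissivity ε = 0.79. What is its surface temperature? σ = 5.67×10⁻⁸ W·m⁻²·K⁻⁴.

T ≈ 153 K

Steady state: internal power = radiated power, P = εσA T⁴.
Radiating area A = 4πr² = 22.90 m².
T⁴ = P/(εσA) = 565/(0.79·5.67×10⁻⁸·22.90) = 5.508×10⁸ K⁴.
T = (5.508×10⁸)^(1/4).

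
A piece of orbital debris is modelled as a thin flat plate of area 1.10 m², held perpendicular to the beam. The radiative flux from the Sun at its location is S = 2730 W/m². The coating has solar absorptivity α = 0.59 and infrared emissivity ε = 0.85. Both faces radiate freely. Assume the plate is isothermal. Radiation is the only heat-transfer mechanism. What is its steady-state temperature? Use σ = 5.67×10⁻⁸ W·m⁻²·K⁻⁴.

At equilibrium, absorbed power = emitted power.
Absorbing cross-section = A = 1.100 m²; emitting surface = 2A = 2.200 m² (ratio 2).
αS·A_cross = εσ·A_surf·T⁴  ⇒  T⁴ = αS/(ε·2σ).
T⁴ = 0.590·2730/(0.85·2·5.67×10⁻⁸) = 1.671×10¹⁰ K⁴.
T = (1.671×10¹⁰)^(1/4).

T ≈ 360 K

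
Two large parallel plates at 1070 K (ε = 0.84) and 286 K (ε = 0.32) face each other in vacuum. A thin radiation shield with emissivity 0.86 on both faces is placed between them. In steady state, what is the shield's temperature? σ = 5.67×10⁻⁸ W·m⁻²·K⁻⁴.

In steady state the net flux on the hot side equals that on the cold side.
σ(T₁⁴−T_s⁴)/D₁ = σ(T_s⁴−T₂⁴)/D₂, with D₁ = 1/ε₁+1/ε_s−1 = 1.353, D₂ = 1/ε_s+1/ε₂−1 = 3.288.
Solve for T_s⁴: T_s⁴ = (D₂·T₁⁴ + D₁·T₂⁴)/(D₁+D₂) = 9.305×10¹¹ K⁴.

T_s ≈ 982 K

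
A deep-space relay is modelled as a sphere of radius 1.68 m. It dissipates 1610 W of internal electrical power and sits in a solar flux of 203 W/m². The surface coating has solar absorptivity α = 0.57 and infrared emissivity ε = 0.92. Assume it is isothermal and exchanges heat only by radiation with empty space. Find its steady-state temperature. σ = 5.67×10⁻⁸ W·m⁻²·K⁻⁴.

T ≈ 194 K

At steady state, absorbed solar power + internal power = radiated power.
Absorbed: α·S·A_cross = 0.57·203·8.867 = 1026 W (cross-section πr²).
Total input = 1026 + 1610 = 2636 W.
Radiated: εσ·A_surf·T⁴ with A_surf = 4πr² = 35.47 m².
T⁴ = 2636/(0.92·5.67×10⁻⁸·35.47) = 1.425×10⁹ K⁴.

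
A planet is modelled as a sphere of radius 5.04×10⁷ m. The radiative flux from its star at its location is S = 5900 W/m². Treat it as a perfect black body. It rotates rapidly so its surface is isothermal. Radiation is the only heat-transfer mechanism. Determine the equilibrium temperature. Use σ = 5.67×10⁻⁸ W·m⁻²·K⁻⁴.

At equilibrium, absorbed power = emitted power.
Absorbing cross-section = πr² = 7.980×10¹⁵ m²; emitting surface = 4πr² = 3.192×10¹⁶ m² (ratio 4).
S·A_cross = εσ·A_surf·T⁴  ⇒  T⁴ = S/(4σ).
T⁴ = 1.00·5900/(4·5.67×10⁻⁸) = 2.601×10¹⁰ K⁴.
T = (2.601×10¹⁰)^(1/4).

T ≈ 402 K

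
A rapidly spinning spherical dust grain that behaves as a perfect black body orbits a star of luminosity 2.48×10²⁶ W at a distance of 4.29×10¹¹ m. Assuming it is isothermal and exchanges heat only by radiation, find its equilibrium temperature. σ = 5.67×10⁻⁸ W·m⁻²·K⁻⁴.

T ≈ 147 K

First find the stellar flux at distance d: S = L/(4πd²) = 2.48×10²⁶/(4π·(4.29×10¹¹)²) = 107.2 W/m².
For an isothermal sphere, absorbed (1−a)S·πr² = emitted σ·4πr²·T⁴, so T⁴ = (1−a)S/(4σ).
T⁴ = 1.00·107.2/(4·5.67×10⁻⁸) = 4.728×10⁸ K⁴.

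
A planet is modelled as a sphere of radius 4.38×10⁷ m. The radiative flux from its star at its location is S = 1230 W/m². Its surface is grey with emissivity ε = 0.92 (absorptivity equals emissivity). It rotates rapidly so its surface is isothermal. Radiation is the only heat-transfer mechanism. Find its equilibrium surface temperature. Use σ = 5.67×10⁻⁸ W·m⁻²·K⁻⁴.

T ≈ 271 K

At equilibrium, absorbed power = emitted power.
Absorbing cross-section = πr² = 6.027×10¹⁵ m²; emitting surface = 4πr² = 2.411×10¹⁶ m² (ratio 4).
εS·A_cross = εσ·A_surf·T⁴  ⇒  T⁴ = S/(4σ)   (ε cancels).
T⁴ = 1230/(4·5.67×10⁻⁸) = 5.423×10⁹ K⁴.
T = (5.423×10⁹)^(1/4).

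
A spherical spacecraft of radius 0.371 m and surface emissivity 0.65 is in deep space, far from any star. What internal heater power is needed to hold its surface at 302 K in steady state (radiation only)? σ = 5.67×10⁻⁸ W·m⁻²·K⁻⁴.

P ≈ 530 W

P = εσ·4πr²·T⁴.
4πr² = 1.730 m²; T⁴ = 8.318×10⁹ K⁴.
P = 0.65·5.67×10⁻⁸·1.730·8.318×10⁹.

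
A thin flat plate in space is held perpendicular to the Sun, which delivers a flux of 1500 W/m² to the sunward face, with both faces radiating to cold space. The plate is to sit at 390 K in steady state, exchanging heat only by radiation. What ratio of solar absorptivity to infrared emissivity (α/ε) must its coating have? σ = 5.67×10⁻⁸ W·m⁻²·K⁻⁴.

α/ε ≈ 1.75

Balance: αS·A = εσ·2A·T⁴ ⇒ α/ε = 2σT⁴/S.
α/ε = 2·5.67×10⁻⁸·(390)⁴/1500 = 2·5.67×10⁻⁸·2.313×10¹⁰/1500.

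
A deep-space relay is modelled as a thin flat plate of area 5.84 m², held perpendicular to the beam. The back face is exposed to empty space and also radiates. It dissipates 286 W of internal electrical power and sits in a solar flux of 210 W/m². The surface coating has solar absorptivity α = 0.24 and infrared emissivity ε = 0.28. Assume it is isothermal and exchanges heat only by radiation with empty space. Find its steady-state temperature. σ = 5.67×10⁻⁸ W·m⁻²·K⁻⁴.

T ≈ 237 K

At steady state, absorbed solar power + internal power = radiated power.
Absorbed: α·S·A_cross = 0.24·210·5.840 = 294.3 W (cross-section A).
Total input = 294.3 + 286 = 580.3 W.
Radiated: εσ·A_surf·T⁴ with A_surf = 2A = 11.68 m².
T⁴ = 580.3/(0.28·5.67×10⁻⁸·11.68) = 3.130×10⁹ K⁴.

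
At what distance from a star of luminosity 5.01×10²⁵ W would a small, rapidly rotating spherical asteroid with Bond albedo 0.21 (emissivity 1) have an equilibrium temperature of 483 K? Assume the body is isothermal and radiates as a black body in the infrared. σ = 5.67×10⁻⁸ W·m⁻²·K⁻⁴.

For an isothermal black-emitting sphere, (1−a)S·πr² = σ·4πr²·T⁴ ⇒ S = 4σT⁴/(1−a).
S = 4·5.67×10⁻⁸·(483)⁴/0.790 = 15620 W/m².
Flux falls as S = L/(4πd²), so d = √(L/(4πS)) = √(5.01×10²⁵/(4π·15620)).

d ≈ 1.60×10¹⁰ m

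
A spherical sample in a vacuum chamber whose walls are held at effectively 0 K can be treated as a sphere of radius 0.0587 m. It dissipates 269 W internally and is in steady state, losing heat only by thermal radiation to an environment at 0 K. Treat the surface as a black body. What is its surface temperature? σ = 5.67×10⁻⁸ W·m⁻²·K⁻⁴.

T ≈ 575 K

Steady state: internal power = radiated power, P = εσA T⁴.
Radiating area A = 4πr² = 0.04330 m².
T⁴ = P/(εσA) = 269/(1.0·5.67×10⁻⁸·0.04330) = 1.096×10¹¹ K⁴.
T = (1.096×10¹¹)^(1/4).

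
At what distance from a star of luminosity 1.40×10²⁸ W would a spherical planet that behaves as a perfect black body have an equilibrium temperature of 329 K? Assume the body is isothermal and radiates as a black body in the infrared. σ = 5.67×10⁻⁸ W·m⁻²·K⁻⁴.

For an isothermal black-emitting sphere, (1−a)S·πr² = σ·4πr²·T⁴ ⇒ S = 4σT⁴/(1−a).
S = 4·5.67×10⁻⁸·(329)⁴/1.00 = 2657 W/m².
Flux falls as S = L/(4πd²), so d = √(L/(4πS)) = √(1.40×10²⁸/(4π·2657)).

d ≈ 6.48×10¹¹ m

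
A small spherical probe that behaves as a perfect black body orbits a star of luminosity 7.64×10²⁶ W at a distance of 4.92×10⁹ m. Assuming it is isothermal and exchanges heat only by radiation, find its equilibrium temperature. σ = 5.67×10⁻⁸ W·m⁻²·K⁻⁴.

T ≈ 1820 K

First find the stellar flux at distance d: S = L/(4πd²) = 7.64×10²⁶/(4π·(4.92×10⁹)²) = 2.512×10⁶ W/m².
For an isothermal sphere, absorbed (1−a)S·πr² = emitted σ·4πr²·T⁴, so T⁴ = (1−a)S/(4σ).
T⁴ = 1.00·2.512×10⁶/(4·5.67×10⁻⁸) = 1.107×10¹³ K⁴.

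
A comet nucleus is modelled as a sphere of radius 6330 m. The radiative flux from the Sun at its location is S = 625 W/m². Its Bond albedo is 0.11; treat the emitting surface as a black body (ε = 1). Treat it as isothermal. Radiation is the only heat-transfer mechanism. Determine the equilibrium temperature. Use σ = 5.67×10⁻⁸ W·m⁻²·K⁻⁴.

T ≈ 223 K

At equilibrium, absorbed power = emitted power.
Absorbing cross-section = πr² = 1.259×10⁸ m²; emitting surface = 4πr² = 5.035×10⁸ m² (ratio 4).
(1−a)S·A_cross = εσ·A_surf·T⁴  ⇒  T⁴ = (1−a)S/(4σ).
T⁴ = 0.890·625/(4·5.67×10⁻⁸) = 2.453×10⁹ K⁴.
T = (2.453×10⁹)^(1/4).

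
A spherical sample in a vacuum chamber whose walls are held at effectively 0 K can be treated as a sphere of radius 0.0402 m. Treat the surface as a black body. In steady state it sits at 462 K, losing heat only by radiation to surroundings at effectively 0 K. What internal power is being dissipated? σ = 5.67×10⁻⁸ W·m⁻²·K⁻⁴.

P ≈ 52.5 W

Steady state: P = εσA T⁴.
A = 4πr² = 0.02031 m²; T⁴ = (462)⁴ = 4.556×10¹⁰ K⁴.
P = 1.0 × 5.67×10⁻⁸ × 0.02031 × 4.556×10¹⁰.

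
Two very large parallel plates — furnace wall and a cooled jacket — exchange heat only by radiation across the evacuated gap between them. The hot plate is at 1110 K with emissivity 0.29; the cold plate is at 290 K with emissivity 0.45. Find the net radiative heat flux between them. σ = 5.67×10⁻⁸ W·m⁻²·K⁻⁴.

q ≈ 18300 W/m²

For two infinite grey parallel plates, q = σ(T₁⁴ − T₂⁴)/(1/ε₁ + 1/ε₂ − 1).
T₁⁴ − T₂⁴ = 1.518×10¹² − 7.073×10⁹ = 1.511×10¹² K⁴.
1/ε₁ + 1/ε₂ − 1 = 3.448 + 2.222 − 1 = 4.670.
q = 5.67×10⁻⁸ × 1.511×10¹² / 4.670.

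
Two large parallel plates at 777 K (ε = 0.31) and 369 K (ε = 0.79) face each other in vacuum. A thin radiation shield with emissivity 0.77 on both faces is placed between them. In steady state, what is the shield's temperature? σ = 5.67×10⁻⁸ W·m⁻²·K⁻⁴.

In steady state the net flux on the hot side equals that on the cold side.
σ(T₁⁴−T_s⁴)/D₁ = σ(T_s⁴−T₂⁴)/D₂, with D₁ = 1/ε₁+1/ε_s−1 = 3.525, D₂ = 1/ε_s+1/ε₂−1 = 1.565.
Solve for T_s⁴: T_s⁴ = (D₂·T₁⁴ + D₁·T₂⁴)/(D₁+D₂) = 1.249×10¹¹ K⁴.

T_s ≈ 594 K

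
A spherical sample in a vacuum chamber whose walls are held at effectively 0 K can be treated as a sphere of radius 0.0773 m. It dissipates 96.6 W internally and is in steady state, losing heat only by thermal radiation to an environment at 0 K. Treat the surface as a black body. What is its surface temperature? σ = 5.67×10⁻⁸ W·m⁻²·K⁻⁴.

T ≈ 388 K

Steady state: internal power = radiated power, P = εσA T⁴.
Radiating area A = 4πr² = 0.07509 m².
T⁴ = P/(εσA) = 96.6/(1.0·5.67×10⁻⁸·0.07509) = 2.269×10¹⁰ K⁴.
T = (2.269×10¹⁰)^(1/4).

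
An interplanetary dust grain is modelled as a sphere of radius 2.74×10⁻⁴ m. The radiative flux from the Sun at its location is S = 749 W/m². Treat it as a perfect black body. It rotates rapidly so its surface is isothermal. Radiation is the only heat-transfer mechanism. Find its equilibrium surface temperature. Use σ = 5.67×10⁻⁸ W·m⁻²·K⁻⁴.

At equilibrium, absorbed power = emitted power.
Absorbing cross-section = πr² = 2.359×10⁻⁷ m²; emitting surface = 4πr² = 9.434×10⁻⁷ m² (ratio 4).
S·A_cross = εσ·A_surf·T⁴  ⇒  T⁴ = S/(4σ).
T⁴ = 1.00·749/(4·5.67×10⁻⁸) = 3.302×10⁹ K⁴.
T = (3.302×10⁹)^(1/4).

T ≈ 240 K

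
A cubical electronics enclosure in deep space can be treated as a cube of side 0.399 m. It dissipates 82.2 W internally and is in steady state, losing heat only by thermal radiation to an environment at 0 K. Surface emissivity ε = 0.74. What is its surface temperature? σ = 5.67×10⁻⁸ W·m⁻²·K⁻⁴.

T ≈ 213 K

Steady state: internal power = radiated power, P = εσA T⁴.
Radiating area A = 6L² = 0.9552 m².
T⁴ = P/(εσA) = 82.2/(0.74·5.67×10⁻⁸·0.9552) = 2.051×10⁹ K⁴.
T = (2.051×10⁹)^(1/4).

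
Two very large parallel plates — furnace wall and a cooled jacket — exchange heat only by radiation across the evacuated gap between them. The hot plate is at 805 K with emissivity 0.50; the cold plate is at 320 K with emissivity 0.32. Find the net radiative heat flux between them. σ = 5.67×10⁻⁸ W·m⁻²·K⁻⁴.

For two infinite grey parallel plates, q = σ(T₁⁴ − T₂⁴)/(1/ε₁ + 1/ε₂ − 1).
T₁⁴ − T₂⁴ = 4.199×10¹¹ − 1.049×10¹⁰ = 4.095×10¹¹ K⁴.
1/ε₁ + 1/ε₂ − 1 = 2.000 + 3.125 − 1 = 4.125.
q = 5.67×10⁻⁸ × 4.095×10¹¹ / 4.125.

q ≈ 5630 W/m²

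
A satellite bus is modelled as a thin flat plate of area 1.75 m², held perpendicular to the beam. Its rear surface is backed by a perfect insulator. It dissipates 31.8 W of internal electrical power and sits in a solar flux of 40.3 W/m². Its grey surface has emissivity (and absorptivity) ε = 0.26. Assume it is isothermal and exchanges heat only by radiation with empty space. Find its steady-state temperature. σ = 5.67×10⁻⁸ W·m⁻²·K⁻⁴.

T ≈ 210 K

At steady state, absorbed solar power + internal power = radiated power.
Absorbed: α·S·A_cross = 0.26·40.3·1.750 = 18.34 W (cross-section A).
Total input = 18.34 + 31.8 = 50.14 W.
Radiated: εσ·A_surf·T⁴ with A_surf = A = 1.750 m².
T⁴ = 50.14/(0.26·5.67×10⁻⁸·1.750) = 1.943×10⁹ K⁴.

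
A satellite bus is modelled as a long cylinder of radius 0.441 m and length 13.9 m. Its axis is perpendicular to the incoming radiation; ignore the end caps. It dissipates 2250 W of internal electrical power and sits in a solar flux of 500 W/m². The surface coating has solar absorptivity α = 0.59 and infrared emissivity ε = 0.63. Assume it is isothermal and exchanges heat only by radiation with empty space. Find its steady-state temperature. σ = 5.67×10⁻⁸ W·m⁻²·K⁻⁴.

At steady state, absorbed solar power + internal power = radiated power.
Absorbed: α·S·A_cross = 0.59·500·12.26 = 3617 W (cross-section 2rL).
Total input = 3617 + 2250 = 5867 W.
Radiated: εσ·A_surf·T⁴ with A_surf = 2πrL = 38.52 m².
T⁴ = 5867/(0.63·5.67×10⁻⁸·38.52) = 4.264×10⁹ K⁴.

T ≈ 256 K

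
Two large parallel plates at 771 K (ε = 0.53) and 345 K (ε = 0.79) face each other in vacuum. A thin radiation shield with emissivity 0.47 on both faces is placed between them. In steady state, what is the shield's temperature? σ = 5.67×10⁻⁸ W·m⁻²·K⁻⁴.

In steady state the net flux on the hot side equals that on the cold side.
σ(T₁⁴−T_s⁴)/D₁ = σ(T_s⁴−T₂⁴)/D₂, with D₁ = 1/ε₁+1/ε_s−1 = 3.014, D₂ = 1/ε_s+1/ε₂−1 = 2.393.
Solve for T_s⁴: T_s⁴ = (D₂·T₁⁴ + D₁·T₂⁴)/(D₁+D₂) = 1.643×10¹¹ K⁴.

T_s ≈ 637 K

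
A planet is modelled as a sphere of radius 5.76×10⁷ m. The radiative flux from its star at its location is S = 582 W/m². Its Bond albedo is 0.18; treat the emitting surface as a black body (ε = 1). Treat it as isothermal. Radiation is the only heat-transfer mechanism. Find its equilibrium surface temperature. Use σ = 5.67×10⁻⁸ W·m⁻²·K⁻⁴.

At equilibrium, absorbed power = emitted power.
Absorbing cross-section = πr² = 1.042×10¹⁶ m²; emitting surface = 4πr² = 4.169×10¹⁶ m² (ratio 4).
(1−a)S·A_cross = εσ·A_surf·T⁴  ⇒  T⁴ = (1−a)S/(4σ).
T⁴ = 0.820·582/(4·5.67×10⁻⁸) = 2.104×10⁹ K⁴.
T = (2.104×10⁹)^(1/4).

T ≈ 214 K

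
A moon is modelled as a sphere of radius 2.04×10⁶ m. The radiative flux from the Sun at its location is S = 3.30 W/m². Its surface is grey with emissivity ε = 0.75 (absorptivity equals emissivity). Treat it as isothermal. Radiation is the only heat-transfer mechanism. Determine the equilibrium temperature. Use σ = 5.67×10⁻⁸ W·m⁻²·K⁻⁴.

At equilibrium, absorbed power = emitted power.
Absorbing cross-section = πr² = 1.307×10¹³ m²; emitting surface = 4πr² = 5.230×10¹³ m² (ratio 4).
εS·A_cross = εσ·A_surf·T⁴  ⇒  T⁴ = S/(4σ)   (ε cancels).
T⁴ = 3.30/(4·5.67×10⁻⁸) = 1.455×10⁷ K⁴.
T = (1.455×10⁷)^(1/4).

T ≈ 61.8 K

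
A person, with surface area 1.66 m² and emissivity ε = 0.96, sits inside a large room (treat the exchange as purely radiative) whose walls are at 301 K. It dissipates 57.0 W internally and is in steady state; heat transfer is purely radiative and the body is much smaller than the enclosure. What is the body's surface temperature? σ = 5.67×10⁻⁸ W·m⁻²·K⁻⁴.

For a small grey body in a large enclosure, net radiated power = εσA(T⁴ − T_w⁴).
Steady state: P = εσA(T⁴ − T_w⁴) with A = 1.66 m².
T⁴ = P/(εσA) + T_w⁴ = 57.0/(0.96·5.67×10⁻⁸·1.660) + (301)⁴
    = 6.308×10⁸ + 8.209×10⁹ = 8.839×10⁹ K⁴.

T ≈ 307 K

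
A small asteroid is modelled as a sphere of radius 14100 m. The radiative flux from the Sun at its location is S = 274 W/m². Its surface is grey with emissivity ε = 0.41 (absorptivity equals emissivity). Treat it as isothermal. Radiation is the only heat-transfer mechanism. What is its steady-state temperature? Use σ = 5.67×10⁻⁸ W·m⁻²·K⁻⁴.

T ≈ 186 K

At equilibrium, absorbed power = emitted power.
Absorbing cross-section = πr² = 6.246×10⁸ m²; emitting surface = 4πr² = 2.498×10⁹ m² (ratio 4).
εS·A_cross = εσ·A_surf·T⁴  ⇒  T⁴ = S/(4σ)   (ε cancels).
T⁴ = 274/(4·5.67×10⁻⁸) = 1.208×10⁹ K⁴.
T = (1.208×10⁹)^(1/4).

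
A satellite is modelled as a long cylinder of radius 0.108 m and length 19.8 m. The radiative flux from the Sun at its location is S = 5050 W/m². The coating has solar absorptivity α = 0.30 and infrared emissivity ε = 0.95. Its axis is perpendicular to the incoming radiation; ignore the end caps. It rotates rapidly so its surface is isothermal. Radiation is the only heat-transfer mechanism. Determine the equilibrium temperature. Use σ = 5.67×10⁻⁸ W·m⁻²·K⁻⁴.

At equilibrium, absorbed power = emitted power.
Absorbing cross-section = 2rL = 4.277 m²; emitting surface = 2πrL = 13.44 m² (ratio π).
αS·A_cross = εσ·A_surf·T⁴  ⇒  T⁴ = αS/(ε·πσ).
T⁴ = 0.300·5050/(0.95·π·5.67×10⁻⁸) = 8.953×10⁹ K⁴.
T = (8.953×10⁹)^(1/4).

T ≈ 308 K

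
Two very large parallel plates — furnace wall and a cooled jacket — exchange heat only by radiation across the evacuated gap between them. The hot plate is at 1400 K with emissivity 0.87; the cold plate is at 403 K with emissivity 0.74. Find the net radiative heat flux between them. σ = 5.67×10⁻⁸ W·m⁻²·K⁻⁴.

q ≈ 1.44×10⁵ W/m²

For two infinite grey parallel plates, q = σ(T₁⁴ − T₂⁴)/(1/ε₁ + 1/ε₂ − 1).
T₁⁴ − T₂⁴ = 3.842×10¹² − 2.638×10¹⁰ = 3.815×10¹² K⁴.
1/ε₁ + 1/ε₂ − 1 = 1.149 + 1.351 − 1 = 1.501.
q = 5.67×10⁻⁸ × 3.815×10¹² / 1.501.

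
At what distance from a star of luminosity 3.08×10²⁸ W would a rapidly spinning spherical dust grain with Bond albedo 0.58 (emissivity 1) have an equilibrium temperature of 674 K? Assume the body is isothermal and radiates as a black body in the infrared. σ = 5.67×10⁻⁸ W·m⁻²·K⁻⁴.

For an isothermal black-emitting sphere, (1−a)S·πr² = σ·4πr²·T⁴ ⇒ S = 4σT⁴/(1−a).
S = 4·5.67×10⁻⁸·(674)⁴/0.420 = 1.114×10⁵ W/m².
Flux falls as S = L/(4πd²), so d = √(L/(4πS)) = √(3.08×10²⁸/(4π·1.114×10⁵)).

d ≈ 1.48×10¹¹ m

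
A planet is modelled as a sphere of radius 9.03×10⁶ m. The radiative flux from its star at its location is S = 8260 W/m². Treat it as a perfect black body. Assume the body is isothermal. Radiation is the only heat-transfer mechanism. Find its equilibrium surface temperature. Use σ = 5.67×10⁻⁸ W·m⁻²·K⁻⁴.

T ≈ 437 K

At equilibrium, absorbed power = emitted power.
Absorbing cross-section = πr² = 2.562×10¹⁴ m²; emitting surface = 4πr² = 1.025×10¹⁵ m² (ratio 4).
S·A_cross = εσ·A_surf·T⁴  ⇒  T⁴ = S/(4σ).
T⁴ = 1.00·8260/(4·5.67×10⁻⁸) = 3.642×10¹⁰ K⁴.
T = (3.642×10¹⁰)^(1/4).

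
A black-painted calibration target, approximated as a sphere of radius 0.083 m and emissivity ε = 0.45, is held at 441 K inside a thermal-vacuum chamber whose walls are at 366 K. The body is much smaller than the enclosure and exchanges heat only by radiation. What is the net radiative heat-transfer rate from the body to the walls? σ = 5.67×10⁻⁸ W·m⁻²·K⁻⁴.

P_net ≈ 43.9 W

For a small grey body in a large enclosure: P_net = εσA(T_body⁴ − T_wall⁴).
A = 4πr² = 0.08657 m²; T_body⁴ − T_wall⁴ = 3.782×10¹⁰ − 1.794×10¹⁰ = 1.988×10¹⁰ K⁴.
|P_net| = 0.45·5.67×10⁻⁸·0.08657·1.988×10¹⁰.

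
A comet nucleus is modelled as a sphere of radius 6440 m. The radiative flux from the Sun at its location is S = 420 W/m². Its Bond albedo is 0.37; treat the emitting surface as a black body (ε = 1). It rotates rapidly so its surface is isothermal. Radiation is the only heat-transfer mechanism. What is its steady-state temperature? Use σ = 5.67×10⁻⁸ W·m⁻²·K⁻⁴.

At equilibrium, absorbed power = emitted power.
Absorbing cross-section = πr² = 1.303×10⁸ m²; emitting surface = 4πr² = 5.212×10⁸ m² (ratio 4).
(1−a)S·A_cross = εσ·A_surf·T⁴  ⇒  T⁴ = (1−a)S/(4σ).
T⁴ = 0.630·420/(4·5.67×10⁻⁸) = 1.167×10⁹ K⁴.
T = (1.167×10⁹)^(1/4).

T ≈ 185 K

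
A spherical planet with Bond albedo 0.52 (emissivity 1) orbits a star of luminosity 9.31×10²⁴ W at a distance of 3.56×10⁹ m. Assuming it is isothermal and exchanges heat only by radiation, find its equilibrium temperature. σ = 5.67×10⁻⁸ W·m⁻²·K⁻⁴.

First find the stellar flux at distance d: S = L/(4πd²) = 9.31×10²⁴/(4π·(3.56×10⁹)²) = 58460 W/m².
For an isothermal sphere, absorbed (1−a)S·πr² = emitted σ·4πr²·T⁴, so T⁴ = (1−a)S/(4σ).
T⁴ = 0.480·58460/(4·5.67×10⁻⁸) = 1.237×10¹¹ K⁴.

T ≈ 593 K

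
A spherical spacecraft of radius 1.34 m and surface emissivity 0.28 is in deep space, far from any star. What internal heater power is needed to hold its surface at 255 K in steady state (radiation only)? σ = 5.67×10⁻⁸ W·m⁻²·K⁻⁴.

P ≈ 1510 W

P = εσ·4πr²·T⁴.
4πr² = 22.56 m²; T⁴ = 4.228×10⁹ K⁴.
P = 0.28·5.67×10⁻⁸·22.56·4.228×10⁹.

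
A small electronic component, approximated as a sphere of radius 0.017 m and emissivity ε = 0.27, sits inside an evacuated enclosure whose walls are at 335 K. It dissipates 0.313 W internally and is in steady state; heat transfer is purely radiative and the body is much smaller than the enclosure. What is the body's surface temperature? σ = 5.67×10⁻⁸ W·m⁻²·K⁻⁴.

T ≈ 367 K

For a small grey body in a large enclosure, net radiated power = εσA(T⁴ − T_w⁴).
Steady state: P = εσA(T⁴ − T_w⁴) with A = 4πr² = 0.003632 m².
T⁴ = P/(εσA) + T_w⁴ = 0.313/(0.27·5.67×10⁻⁸·0.003632) + (335)⁴
    = 5.630×10⁹ + 1.259×10¹⁰ = 1.822×10¹⁰ K⁴.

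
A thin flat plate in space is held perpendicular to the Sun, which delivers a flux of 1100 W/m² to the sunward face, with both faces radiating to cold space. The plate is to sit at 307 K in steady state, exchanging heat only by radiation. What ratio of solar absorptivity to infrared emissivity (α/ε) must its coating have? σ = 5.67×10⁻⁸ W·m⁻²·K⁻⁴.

Balance: αS·A = εσ·2A·T⁴ ⇒ α/ε = 2σT⁴/S.
α/ε = 2·5.67×10⁻⁸·(307)⁴/1100 = 2·5.67×10⁻⁸·8.883×10⁹/1100.

α/ε ≈ 0.916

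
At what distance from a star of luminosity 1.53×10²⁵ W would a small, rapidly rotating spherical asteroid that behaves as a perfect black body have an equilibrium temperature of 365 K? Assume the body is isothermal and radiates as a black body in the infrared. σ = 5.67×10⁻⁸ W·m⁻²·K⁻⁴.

For an isothermal black-emitting sphere, (1−a)S·πr² = σ·4πr²·T⁴ ⇒ S = 4σT⁴/(1−a).
S = 4·5.67×10⁻⁸·(365)⁴/1.00 = 4025 W/m².
Flux falls as S = L/(4πd²), so d = √(L/(4πS)) = √(1.53×10²⁵/(4π·4025)).

d ≈ 1.74×10¹⁰ m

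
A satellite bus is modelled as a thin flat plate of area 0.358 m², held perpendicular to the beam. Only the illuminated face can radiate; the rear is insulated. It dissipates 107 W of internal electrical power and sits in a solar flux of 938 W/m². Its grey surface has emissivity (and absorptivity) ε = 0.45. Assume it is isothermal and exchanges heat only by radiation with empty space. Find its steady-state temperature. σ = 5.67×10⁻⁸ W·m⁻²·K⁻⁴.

T ≈ 410 K

At steady state, absorbed solar power + internal power = radiated power.
Absorbed: α·S·A_cross = 0.45·938·0.3580 = 151.1 W (cross-section A).
Total input = 151.1 + 107 = 258.1 W.
Radiated: εσ·A_surf·T⁴ with A_surf = A = 0.3580 m².
T⁴ = 258.1/(0.45·5.67×10⁻⁸·0.3580) = 2.826×10¹⁰ K⁴.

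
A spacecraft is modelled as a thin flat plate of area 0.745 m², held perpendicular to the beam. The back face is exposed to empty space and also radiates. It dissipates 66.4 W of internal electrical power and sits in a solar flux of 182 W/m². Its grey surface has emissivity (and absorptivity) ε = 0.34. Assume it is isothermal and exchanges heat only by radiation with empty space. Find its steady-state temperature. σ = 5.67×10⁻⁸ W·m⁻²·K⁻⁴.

T ≈ 250 K

At steady state, absorbed solar power + internal power = radiated power.
Absorbed: α·S·A_cross = 0.34·182·0.7450 = 46.10 W (cross-section A).
Total input = 46.10 + 66.4 = 112.5 W.
Radiated: εσ·A_surf·T⁴ with A_surf = 2A = 1.490 m².
T⁴ = 112.5/(0.34·5.67×10⁻⁸·1.490) = 3.917×10⁹ K⁴.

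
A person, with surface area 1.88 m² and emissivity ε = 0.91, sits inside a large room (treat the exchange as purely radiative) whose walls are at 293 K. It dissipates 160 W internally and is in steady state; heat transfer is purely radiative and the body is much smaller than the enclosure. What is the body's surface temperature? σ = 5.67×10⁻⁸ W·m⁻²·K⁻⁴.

For a small grey body in a large enclosure, net radiated power = εσA(T⁴ − T_w⁴).
Steady state: P = εσA(T⁴ − T_w⁴) with A = 1.88 m².
T⁴ = P/(εσA) + T_w⁴ = 160/(0.91·5.67×10⁻⁸·1.880) + (293)⁴
    = 1.649×10⁹ + 7.370×10⁹ = 9.019×10⁹ K⁴.

T ≈ 308 K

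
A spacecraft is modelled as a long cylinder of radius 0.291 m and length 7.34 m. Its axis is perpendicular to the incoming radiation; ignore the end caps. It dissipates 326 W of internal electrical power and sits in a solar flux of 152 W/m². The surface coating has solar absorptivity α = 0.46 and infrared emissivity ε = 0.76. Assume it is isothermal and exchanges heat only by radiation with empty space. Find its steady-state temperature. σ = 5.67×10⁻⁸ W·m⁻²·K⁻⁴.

At steady state, absorbed solar power + internal power = radiated power.
Absorbed: α·S·A_cross = 0.46·152·4.272 = 298.7 W (cross-section 2rL).
Total input = 298.7 + 326 = 624.7 W.
Radiated: εσ·A_surf·T⁴ with A_surf = 2πrL = 13.42 m².
T⁴ = 624.7/(0.76·5.67×10⁻⁸·13.42) = 1.080×10⁹ K⁴.

T ≈ 181 K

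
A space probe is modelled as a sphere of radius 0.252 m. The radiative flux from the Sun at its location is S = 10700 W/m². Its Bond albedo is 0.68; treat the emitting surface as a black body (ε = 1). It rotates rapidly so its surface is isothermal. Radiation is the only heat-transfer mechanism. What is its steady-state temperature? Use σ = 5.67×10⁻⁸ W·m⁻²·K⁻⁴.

At equilibrium, absorbed power = emitted power.
Absorbing cross-section = πr² = 0.1995 m²; emitting surface = 4πr² = 0.7980 m² (ratio 4).
(1−a)S·A_cross = εσ·A_surf·T⁴  ⇒  T⁴ = (1−a)S/(4σ).
T⁴ = 0.320·10700/(4·5.67×10⁻⁸) = 1.510×10¹⁰ K⁴.
T = (1.510×10¹⁰)^(1/4).

T ≈ 351 K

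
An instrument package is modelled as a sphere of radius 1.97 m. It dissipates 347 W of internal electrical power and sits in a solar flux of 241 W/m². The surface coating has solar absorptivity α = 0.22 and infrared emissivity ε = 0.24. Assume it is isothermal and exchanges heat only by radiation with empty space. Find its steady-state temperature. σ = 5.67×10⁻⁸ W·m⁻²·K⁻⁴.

At steady state, absorbed solar power + internal power = radiated power.
Absorbed: α·S·A_cross = 0.22·241·12.19 = 646.4 W (cross-section πr²).
Total input = 646.4 + 347 = 993.4 W.
Radiated: εσ·A_surf·T⁴ with A_surf = 4πr² = 48.77 m².
T⁴ = 993.4/(0.24·5.67×10⁻⁸·48.77) = 1.497×10⁹ K⁴.

T ≈ 197 K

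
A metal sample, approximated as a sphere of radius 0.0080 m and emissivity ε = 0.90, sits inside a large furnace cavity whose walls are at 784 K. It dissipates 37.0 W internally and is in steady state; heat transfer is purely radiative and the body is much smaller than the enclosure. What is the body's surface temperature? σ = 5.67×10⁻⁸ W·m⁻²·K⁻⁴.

T ≈ 1060 K

For a small grey body in a large enclosure, net radiated power = εσA(T⁴ − T_w⁴).
Steady state: P = εσA(T⁴ − T_w⁴) with A = 4πr² = 8.042×10⁻⁴ m².
T⁴ = P/(εσA) + T_w⁴ = 37.0/(0.90·5.67×10⁻⁸·8.042×10⁻⁴) + (784)⁴
    = 9.015×10¹¹ + 3.778×10¹¹ = 1.279×10¹² K⁴.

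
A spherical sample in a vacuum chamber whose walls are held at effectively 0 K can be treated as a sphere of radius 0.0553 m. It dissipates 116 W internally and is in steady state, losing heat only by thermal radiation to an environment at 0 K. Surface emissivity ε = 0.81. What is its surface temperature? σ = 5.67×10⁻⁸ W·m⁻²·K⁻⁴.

Steady state: internal power = radiated power, P = εσA T⁴.
Radiating area A = 4πr² = 0.03843 m².
T⁴ = P/(εσA) = 116/(0.81·5.67×10⁻⁸·0.03843) = 6.572×10¹⁰ K⁴.
T = (6.572×10¹⁰)^(1/4).

T ≈ 506 K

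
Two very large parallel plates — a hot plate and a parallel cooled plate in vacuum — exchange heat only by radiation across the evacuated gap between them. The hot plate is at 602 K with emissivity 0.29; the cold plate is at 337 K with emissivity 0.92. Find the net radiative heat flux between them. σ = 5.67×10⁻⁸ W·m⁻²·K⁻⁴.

q ≈ 1900 W/m²

For two infinite grey parallel plates, q = σ(T₁⁴ − T₂⁴)/(1/ε₁ + 1/ε₂ − 1).
T₁⁴ − T₂⁴ = 1.313×10¹¹ − 1.290×10¹⁰ = 1.184×10¹¹ K⁴.
1/ε₁ + 1/ε₂ − 1 = 3.448 + 1.087 − 1 = 3.535.
q = 5.67×10⁻⁸ × 1.184×10¹¹ / 3.535.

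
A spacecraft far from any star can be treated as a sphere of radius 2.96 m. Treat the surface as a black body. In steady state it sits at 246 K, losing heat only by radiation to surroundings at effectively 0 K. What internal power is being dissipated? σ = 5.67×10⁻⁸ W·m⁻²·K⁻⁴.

Steady state: P = εσA T⁴.
A = 4πr² = 110.1 m²; T⁴ = (246)⁴ = 3.662×10⁹ K⁴.
P = 1.0 × 5.67×10⁻⁸ × 110.1 × 3.662×10⁹.

P ≈ 22900 W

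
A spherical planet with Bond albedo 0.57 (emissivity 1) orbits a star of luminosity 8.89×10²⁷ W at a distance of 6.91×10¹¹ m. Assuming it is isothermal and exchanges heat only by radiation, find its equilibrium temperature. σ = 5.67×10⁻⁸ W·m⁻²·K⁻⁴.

First find the stellar flux at distance d: S = L/(4πd²) = 8.89×10²⁷/(4π·(6.91×10¹¹)²) = 1482 W/m².
For an isothermal sphere, absorbed (1−a)S·πr² = emitted σ·4πr²·T⁴, so T⁴ = (1−a)S/(4σ).
T⁴ = 0.430·1482/(4·5.67×10⁻⁸) = 2.809×10⁹ K⁴.

T ≈ 230 K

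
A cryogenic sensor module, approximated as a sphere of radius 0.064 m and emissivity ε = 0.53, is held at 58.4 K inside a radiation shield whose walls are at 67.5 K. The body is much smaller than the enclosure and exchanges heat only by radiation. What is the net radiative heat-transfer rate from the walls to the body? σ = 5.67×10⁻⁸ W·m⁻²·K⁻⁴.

P_net ≈ 0.0141 W

For a small grey body in a large enclosure: P_net = εσA(T_body⁴ − T_wall⁴).
A = 4πr² = 0.05147 m²; T_body⁴ − T_wall⁴ = 1.163×10⁷ − 2.076×10⁷ = -9.127×10⁶ K⁴.
|P_net| = 0.53·5.67×10⁻⁸·0.05147·9.127×10⁶.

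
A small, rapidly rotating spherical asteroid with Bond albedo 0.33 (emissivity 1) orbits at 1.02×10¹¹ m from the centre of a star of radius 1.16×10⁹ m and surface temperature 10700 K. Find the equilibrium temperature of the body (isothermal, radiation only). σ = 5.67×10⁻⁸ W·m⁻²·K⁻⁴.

T ≈ 730 K

The star's surface emits σT_*⁴; at distance d the flux is S = σT_*⁴(R_*/d)².
S = 5.67×10⁻⁸·(10700)⁴·(1.16×10⁹/1.02×10¹¹)² = 96120 W/m².
For an isothermal sphere T⁴ = (1−a)S/(4σ) = 2.840×10¹¹ K⁴.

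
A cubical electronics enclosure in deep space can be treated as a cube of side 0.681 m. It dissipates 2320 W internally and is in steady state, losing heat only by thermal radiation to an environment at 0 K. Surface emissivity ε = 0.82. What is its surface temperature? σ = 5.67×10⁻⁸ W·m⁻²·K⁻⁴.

T ≈ 366 K

Steady state: internal power = radiated power, P = εσA T⁴.
Radiating area A = 6L² = 2.783 m².
T⁴ = P/(εσA) = 2320/(0.82·5.67×10⁻⁸·2.783) = 1.793×10¹⁰ K⁴.
T = (1.793×10¹⁰)^(1/4).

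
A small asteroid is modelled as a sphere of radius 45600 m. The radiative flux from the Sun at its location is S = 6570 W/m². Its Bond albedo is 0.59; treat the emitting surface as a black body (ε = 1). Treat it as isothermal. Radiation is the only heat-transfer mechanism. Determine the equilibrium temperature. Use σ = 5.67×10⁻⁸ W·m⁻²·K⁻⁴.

T ≈ 330 K

At equilibrium, absorbed power = emitted power.
Absorbing cross-section = πr² = 6.533×10⁹ m²; emitting surface = 4πr² = 2.613×10¹⁰ m² (ratio 4).
(1−a)S·A_cross = εσ·A_surf·T⁴  ⇒  T⁴ = (1−a)S/(4σ).
T⁴ = 0.410·6570/(4·5.67×10⁻⁸) = 1.188×10¹⁰ K⁴.
T = (1.188×10¹⁰)^(1/4).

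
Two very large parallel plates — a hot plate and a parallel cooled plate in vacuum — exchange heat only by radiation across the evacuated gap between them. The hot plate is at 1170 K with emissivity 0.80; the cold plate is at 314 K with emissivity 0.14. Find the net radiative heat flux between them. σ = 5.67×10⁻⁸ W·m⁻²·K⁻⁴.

q ≈ 14300 W/m²

For two infinite grey parallel plates, q = σ(T₁⁴ − T₂⁴)/(1/ε₁ + 1/ε₂ − 1).
T₁⁴ − T₂⁴ = 1.874×10¹² − 9.721×10⁹ = 1.864×10¹² K⁴.
1/ε₁ + 1/ε₂ − 1 = 1.250 + 7.143 − 1 = 7.393.
q = 5.67×10⁻⁸ × 1.864×10¹² / 7.393.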